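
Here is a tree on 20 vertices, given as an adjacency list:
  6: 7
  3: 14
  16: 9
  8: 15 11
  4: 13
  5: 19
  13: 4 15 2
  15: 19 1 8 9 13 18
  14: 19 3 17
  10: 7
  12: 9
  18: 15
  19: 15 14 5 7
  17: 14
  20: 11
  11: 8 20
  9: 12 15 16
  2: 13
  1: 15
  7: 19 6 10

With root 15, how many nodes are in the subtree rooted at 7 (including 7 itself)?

3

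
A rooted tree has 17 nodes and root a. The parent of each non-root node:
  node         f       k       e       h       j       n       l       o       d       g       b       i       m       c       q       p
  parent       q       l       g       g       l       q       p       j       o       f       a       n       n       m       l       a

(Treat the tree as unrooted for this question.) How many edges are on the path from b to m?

6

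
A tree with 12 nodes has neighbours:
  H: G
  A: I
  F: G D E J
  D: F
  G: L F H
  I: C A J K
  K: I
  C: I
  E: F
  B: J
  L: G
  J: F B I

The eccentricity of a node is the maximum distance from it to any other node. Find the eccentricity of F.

3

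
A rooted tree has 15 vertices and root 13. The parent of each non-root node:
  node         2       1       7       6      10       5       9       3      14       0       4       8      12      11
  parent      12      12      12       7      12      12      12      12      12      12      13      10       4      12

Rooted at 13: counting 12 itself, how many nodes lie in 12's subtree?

The subtree rooted at 12 contains: 12, 7, 3, 10, 2, 0, 1, 11, 14, 5, 9, 6, 8 — 13 nodes.

13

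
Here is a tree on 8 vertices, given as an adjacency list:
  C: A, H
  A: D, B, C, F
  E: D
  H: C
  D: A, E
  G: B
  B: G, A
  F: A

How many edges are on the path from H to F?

H–C–A–F: 3 edges.

3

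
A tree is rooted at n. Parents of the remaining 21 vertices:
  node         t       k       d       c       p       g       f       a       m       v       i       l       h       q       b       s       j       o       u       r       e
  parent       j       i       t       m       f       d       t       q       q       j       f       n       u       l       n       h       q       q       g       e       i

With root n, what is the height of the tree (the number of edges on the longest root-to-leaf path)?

The longest root-to-leaf path is n → l → q → j → t → d → g → u → h → s (9 edges).

9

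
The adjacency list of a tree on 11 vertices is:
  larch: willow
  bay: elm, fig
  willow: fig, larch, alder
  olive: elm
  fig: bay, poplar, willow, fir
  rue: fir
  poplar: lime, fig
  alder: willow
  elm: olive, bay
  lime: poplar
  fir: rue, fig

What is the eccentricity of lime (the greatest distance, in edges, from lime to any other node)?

The node farthest from lime is olive, via lime-poplar-fig-bay-elm-olive — 5 edges.

5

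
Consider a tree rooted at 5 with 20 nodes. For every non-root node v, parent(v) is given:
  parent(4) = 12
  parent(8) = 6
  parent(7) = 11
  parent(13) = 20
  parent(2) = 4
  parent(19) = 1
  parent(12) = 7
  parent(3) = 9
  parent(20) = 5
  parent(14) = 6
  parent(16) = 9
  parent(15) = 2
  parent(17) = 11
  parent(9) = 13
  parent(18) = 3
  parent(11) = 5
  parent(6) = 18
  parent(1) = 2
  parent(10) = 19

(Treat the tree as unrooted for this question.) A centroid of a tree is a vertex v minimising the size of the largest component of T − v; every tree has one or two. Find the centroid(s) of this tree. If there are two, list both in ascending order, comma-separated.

If 11 is removed the pieces have sizes 10, 8, 1, all ≤ ⌊20/2⌋ = 10.
5 is adjacent to 11 and is also a centroid (the largest component after removing it is likewise 10).

5, 11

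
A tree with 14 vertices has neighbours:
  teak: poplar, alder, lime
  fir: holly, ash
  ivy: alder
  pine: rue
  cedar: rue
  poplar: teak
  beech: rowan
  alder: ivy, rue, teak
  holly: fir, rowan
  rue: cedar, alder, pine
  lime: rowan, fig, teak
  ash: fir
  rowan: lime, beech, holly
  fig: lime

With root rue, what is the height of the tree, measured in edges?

The longest root-to-leaf path is rue–alder–teak–lime–rowan–holly–fir–ash (7 edges).

7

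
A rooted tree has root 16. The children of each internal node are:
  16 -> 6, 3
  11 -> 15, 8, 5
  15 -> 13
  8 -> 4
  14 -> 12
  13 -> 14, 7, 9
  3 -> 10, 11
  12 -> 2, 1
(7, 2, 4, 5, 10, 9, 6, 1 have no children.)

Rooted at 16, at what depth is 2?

16 – 3 – 11 – 15 – 13 – 14 – 12 – 2 — 7 edges.

7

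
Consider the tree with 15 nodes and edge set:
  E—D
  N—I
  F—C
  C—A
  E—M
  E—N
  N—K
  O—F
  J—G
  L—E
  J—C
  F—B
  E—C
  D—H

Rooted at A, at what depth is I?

A–C–E–N–I — 4 edges.

4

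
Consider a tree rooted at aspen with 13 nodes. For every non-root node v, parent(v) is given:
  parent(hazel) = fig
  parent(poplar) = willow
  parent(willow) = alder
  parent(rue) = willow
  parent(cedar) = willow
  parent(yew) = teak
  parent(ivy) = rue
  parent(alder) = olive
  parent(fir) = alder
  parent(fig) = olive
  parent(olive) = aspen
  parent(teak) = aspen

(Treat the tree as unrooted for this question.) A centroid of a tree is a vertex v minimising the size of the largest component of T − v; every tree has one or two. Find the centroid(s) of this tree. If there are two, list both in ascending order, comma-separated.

alder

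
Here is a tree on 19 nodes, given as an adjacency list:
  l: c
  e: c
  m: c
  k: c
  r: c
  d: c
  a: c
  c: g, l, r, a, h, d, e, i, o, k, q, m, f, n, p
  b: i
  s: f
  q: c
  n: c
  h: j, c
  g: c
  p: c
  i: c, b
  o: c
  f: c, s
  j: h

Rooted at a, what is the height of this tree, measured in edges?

A deepest node is j, reached by a-c-h-j.
That path has 3 edges, so the height is 3.

3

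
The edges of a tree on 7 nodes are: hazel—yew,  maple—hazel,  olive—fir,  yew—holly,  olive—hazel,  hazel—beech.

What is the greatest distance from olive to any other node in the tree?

A farthest node from olive is holly.
The path olive-hazel-yew-holly has 3 edges.

3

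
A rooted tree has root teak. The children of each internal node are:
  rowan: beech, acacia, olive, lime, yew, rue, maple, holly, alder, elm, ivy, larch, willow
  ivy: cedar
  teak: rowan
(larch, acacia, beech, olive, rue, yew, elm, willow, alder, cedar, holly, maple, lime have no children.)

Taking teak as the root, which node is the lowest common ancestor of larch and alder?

larch's ancestor chain is larch, rowan, teak and alder's is alder, rowan, teak; they first meet at rowan.

rowan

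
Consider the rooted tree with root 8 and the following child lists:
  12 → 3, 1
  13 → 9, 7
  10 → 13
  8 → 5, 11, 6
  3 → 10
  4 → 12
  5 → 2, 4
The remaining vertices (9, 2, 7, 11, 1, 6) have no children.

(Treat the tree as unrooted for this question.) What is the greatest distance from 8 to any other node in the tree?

7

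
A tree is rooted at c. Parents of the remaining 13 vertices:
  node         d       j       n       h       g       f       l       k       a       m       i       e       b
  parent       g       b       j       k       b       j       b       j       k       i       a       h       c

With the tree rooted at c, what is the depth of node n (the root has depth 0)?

Path from c to n: c–b–j–n, which has 3 edges.

3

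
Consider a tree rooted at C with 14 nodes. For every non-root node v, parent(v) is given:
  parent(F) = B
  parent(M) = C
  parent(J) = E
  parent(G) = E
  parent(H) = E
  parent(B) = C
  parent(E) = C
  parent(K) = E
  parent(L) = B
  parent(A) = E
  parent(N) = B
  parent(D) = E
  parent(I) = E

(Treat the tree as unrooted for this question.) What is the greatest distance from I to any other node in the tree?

4

The node farthest from I is N (F, L also at distance 4), via I–E–C–B–N — 4 edges.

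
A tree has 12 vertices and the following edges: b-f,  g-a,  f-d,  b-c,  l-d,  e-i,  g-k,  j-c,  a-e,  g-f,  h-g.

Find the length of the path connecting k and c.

Walking from k: k–g–f–b–c. Length 4.

4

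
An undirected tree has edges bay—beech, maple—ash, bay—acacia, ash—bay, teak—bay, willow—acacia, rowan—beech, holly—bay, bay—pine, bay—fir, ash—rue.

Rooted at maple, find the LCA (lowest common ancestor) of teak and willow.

bay

Ancestors of teak (toward the root): teak, bay, ash, maple.
Ancestors of willow: willow, acacia, bay, ash, maple.
The deepest node appearing in both lists is bay.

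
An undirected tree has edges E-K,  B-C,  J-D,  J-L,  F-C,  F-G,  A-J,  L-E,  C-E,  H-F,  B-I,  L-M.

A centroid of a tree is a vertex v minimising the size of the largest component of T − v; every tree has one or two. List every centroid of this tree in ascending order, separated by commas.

Removing E splits the tree into components of sizes 6, 5, 1; the largest is 6 ≤ ⌊13/2⌋ = 6.
Every other node leaves some component of size > 6, so the centroid is unique.

E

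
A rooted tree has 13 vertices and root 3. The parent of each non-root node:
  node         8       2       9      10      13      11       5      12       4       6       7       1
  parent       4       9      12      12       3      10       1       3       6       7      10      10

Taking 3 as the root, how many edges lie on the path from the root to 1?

3

Climbing from 1 to the root: 1 – 10 – 12 – 3. That's 3 steps.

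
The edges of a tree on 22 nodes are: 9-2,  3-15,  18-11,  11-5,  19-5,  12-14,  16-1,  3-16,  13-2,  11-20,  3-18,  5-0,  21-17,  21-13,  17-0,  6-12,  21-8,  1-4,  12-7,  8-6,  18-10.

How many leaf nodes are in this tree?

8

Exactly 8 nodes have a single neighbour: 4, 7, 9, 10, 14, 15, 19, 20.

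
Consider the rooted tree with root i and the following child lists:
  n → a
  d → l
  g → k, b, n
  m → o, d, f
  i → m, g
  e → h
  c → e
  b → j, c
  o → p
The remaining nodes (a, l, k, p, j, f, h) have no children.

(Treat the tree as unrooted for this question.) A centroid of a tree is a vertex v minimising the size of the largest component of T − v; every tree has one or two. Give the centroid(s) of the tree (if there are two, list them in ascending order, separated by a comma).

g

Removing g splits the tree into components of sizes 7, 5, 2, 1; the largest is 7 ≤ ⌊16/2⌋ = 8.
No neighbour of g does as well, so g is the unique centroid.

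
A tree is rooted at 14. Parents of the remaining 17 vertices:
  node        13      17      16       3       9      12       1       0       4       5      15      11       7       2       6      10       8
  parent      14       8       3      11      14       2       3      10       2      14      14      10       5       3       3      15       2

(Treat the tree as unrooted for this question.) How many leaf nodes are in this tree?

10

Degree-1 nodes: 0, 1, 4, 6, 7, 9, 12, 13, 16, 17 — 10 of them.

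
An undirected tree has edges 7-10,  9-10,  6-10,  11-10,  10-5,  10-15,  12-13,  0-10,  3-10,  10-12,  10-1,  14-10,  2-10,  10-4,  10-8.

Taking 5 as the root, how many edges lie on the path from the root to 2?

2

5–10–2 — 2 edges.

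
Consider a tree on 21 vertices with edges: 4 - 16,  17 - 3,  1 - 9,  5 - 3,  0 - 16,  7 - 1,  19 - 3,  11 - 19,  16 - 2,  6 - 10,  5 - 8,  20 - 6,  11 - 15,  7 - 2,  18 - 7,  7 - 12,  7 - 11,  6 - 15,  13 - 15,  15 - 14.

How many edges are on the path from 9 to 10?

9–1–7–11–15–6–10: 6 edges.

6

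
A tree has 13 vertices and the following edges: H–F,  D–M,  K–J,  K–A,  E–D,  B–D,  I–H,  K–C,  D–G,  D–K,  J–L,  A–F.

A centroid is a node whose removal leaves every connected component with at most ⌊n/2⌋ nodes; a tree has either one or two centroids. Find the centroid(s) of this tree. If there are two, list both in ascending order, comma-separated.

K

Removing K splits the tree into components of sizes 5, 4, 2, 1; the largest is 5 ≤ ⌊13/2⌋ = 6.
Every other node leaves some component of size > 6, so the centroid is unique.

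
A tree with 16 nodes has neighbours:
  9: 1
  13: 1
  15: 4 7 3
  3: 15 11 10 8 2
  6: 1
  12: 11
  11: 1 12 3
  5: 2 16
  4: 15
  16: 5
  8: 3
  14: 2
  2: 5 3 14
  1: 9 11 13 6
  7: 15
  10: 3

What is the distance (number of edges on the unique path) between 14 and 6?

The path is 14 – 2 – 3 – 11 – 1 – 6, which has 5 edges.

5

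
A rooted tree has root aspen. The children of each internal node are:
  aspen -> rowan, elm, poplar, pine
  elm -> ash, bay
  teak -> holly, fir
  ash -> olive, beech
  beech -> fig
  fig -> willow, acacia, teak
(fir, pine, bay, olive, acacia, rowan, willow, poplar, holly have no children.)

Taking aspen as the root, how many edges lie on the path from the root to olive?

3

aspen–elm–ash–olive — 3 edges.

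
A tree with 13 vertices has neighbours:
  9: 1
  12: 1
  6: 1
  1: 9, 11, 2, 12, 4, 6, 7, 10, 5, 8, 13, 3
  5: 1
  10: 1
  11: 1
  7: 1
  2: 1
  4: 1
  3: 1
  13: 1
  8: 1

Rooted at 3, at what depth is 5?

3 → 1 → 5 — 2 edges.

2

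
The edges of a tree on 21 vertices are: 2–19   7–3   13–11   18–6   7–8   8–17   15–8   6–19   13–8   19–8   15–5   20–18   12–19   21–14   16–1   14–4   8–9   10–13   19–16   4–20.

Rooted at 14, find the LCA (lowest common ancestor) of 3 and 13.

8

Ancestors of 3 (toward the root): 3, 7, 8, 19, 6, 18, 20, 4, 14.
Ancestors of 13: 13, 8, 19, 6, 18, 20, 4, 14.
The deepest node appearing in both lists is 8.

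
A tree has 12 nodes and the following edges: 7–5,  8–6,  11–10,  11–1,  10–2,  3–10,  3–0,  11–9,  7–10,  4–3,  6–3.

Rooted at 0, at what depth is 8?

0 – 3 – 6 – 8 — 3 edges.

3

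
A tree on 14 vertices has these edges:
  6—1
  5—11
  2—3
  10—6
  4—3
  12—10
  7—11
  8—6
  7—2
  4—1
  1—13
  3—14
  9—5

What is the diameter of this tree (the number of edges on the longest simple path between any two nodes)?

A longest path is 12 – 10 – 6 – 1 – 4 – 3 – 2 – 7 – 11 – 5 – 9, with 10 edges.

10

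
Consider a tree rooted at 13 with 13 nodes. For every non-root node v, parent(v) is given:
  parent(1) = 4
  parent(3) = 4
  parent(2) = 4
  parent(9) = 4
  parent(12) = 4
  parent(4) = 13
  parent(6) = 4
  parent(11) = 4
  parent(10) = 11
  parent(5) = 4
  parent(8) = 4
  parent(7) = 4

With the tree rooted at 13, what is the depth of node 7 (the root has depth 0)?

2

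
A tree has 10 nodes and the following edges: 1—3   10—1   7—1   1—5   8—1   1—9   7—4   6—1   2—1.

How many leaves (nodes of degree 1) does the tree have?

8

The leaves are 2, 3, 4, 5, 6, 8, 9, 10.
That is 8 leaves.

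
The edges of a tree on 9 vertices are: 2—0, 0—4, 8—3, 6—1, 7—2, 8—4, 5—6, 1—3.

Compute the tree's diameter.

Starting from 5, a farthest node is 7 at distance 8.
One longest path: 5 – 6 – 1 – 3 – 8 – 4 – 0 – 2 – 7.
So the diameter is 8.

8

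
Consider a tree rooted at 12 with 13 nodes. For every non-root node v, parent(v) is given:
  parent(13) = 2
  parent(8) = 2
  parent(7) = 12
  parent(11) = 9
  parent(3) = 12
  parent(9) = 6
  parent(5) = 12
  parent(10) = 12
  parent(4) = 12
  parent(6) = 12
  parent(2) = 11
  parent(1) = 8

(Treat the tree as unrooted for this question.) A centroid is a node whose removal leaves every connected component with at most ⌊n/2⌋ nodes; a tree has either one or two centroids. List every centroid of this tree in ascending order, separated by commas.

6

If 6 is removed the pieces have sizes 6, 6, all ≤ ⌊13/2⌋ = 6.
No neighbour of 6 does as well, so 6 is the unique centroid.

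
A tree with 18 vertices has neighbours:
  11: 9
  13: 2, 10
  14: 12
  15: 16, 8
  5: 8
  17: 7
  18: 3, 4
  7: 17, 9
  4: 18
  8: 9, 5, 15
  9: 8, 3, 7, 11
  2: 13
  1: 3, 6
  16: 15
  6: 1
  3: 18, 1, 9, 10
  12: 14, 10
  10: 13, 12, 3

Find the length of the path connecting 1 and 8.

Walking from 1: 1–3–9–8. Length 3.

3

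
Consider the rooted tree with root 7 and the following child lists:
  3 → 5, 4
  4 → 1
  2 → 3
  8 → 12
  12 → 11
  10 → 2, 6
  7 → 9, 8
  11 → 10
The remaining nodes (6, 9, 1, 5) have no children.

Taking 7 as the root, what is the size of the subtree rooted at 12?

9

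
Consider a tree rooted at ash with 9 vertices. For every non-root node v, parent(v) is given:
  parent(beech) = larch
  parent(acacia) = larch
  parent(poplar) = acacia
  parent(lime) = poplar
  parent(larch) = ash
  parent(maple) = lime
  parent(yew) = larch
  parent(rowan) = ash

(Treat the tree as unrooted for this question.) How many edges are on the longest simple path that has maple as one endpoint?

6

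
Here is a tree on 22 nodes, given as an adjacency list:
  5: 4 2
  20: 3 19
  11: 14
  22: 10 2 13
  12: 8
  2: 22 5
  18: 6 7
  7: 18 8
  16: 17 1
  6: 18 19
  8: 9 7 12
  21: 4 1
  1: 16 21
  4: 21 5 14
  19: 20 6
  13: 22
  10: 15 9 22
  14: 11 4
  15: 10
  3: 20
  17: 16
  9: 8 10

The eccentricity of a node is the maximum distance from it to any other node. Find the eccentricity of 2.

The node farthest from 2 is 3, via 2-22-10-9-8-7-18-6-19-20-3 — 10 edges.

10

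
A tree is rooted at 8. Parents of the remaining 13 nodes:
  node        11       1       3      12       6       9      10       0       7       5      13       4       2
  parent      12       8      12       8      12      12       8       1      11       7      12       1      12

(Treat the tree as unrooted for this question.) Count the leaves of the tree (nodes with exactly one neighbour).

9

Exactly 9 nodes have a single neighbour: 0, 2, 3, 4, 5, 6, 9, 10, 13.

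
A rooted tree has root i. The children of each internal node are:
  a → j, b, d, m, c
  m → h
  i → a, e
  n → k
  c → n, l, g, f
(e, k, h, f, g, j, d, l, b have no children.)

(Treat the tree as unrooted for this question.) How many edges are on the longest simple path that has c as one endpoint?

Distances from c peak at 3, attained at e (h also at distance 3).
c – a – i – e

3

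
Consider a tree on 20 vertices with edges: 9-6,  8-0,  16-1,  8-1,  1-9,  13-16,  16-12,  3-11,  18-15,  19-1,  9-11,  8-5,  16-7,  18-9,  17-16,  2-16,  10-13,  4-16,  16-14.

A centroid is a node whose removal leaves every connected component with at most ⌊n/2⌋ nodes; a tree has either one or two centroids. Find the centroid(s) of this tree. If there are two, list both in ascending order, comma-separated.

If 1 is removed the pieces have sizes 9, 6, 3, 1, all ≤ ⌊20/2⌋ = 10.
Every other node leaves some component of size > 10, so the centroid is unique.

1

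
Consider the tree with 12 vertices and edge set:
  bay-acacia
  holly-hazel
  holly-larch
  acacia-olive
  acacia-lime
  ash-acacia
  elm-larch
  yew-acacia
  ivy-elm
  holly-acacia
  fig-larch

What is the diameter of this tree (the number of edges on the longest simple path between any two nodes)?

5

BFS from ivy reaches bay last, at distance 5; BFS from bay confirms no node is farther.
Path: ivy – elm – larch – holly – acacia – bay.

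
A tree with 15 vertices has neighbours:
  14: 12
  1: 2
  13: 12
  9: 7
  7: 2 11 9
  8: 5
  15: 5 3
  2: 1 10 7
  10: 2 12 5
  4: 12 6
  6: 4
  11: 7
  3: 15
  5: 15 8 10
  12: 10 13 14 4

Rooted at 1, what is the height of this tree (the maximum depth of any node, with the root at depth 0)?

A deepest node is 6, reached by 1 – 2 – 10 – 12 – 4 – 6.
That path has 5 edges, so the height is 5.

5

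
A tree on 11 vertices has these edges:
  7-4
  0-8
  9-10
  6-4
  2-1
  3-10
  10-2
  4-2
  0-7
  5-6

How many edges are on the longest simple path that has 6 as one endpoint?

4

Distances from 6 peak at 4, attained at 3 (9, 8 also at distance 4).
6-4-2-10-3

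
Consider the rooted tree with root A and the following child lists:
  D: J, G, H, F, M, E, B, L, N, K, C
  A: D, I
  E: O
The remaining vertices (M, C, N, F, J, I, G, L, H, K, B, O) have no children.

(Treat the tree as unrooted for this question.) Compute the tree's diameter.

4

BFS from I reaches O last, at distance 4; BFS from O confirms no node is farther.
Path: I – A – D – E – O.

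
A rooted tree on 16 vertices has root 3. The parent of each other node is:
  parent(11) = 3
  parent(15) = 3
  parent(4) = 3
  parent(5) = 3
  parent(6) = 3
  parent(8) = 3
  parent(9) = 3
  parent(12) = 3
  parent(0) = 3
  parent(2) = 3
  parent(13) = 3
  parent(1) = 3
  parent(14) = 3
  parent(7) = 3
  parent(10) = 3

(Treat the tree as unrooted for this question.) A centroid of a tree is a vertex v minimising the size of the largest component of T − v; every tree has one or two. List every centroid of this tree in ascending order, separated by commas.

Removing 3 splits the tree into components of sizes 1, 1, 1, 1, 1, 1, 1, 1, 1, 1, 1, 1, 1, 1, 1; the largest is 1 ≤ ⌊16/2⌋ = 8.
No neighbour of 3 does as well, so 3 is the unique centroid.

3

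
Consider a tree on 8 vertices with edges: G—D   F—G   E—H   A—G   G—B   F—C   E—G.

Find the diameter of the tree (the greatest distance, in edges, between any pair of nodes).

4

Starting from H, a farthest node is C at distance 4.
One longest path: H - E - G - F - C.
So the diameter is 4.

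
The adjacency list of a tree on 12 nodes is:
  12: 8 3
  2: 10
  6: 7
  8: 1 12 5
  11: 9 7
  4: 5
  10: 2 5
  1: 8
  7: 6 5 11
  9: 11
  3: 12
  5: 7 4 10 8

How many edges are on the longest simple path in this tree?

6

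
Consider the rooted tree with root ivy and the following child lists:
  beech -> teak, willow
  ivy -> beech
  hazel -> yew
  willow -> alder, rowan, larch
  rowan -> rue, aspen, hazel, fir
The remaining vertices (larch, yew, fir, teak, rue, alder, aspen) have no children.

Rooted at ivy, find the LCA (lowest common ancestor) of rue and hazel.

rowan

rue's ancestor chain is rue, rowan, willow, beech, ivy and hazel's is hazel, rowan, willow, beech, ivy; they first meet at rowan.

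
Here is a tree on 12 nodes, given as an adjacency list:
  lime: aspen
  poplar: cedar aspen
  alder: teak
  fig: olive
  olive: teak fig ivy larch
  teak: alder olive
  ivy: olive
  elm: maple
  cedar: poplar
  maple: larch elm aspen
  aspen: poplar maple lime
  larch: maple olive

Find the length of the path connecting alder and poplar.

The path is alder - teak - olive - larch - maple - aspen - poplar, which has 6 edges.

6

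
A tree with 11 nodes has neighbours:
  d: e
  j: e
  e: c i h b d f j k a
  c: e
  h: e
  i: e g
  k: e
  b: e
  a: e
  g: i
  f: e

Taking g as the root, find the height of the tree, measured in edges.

The longest root-to-leaf path is g → i → e → f (3 edges).

3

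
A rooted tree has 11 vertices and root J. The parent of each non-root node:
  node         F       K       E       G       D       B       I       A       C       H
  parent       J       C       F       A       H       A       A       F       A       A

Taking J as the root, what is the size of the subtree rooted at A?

8

Descendants of A (including itself): A, B, H, C, I, G, D, K. That's 8.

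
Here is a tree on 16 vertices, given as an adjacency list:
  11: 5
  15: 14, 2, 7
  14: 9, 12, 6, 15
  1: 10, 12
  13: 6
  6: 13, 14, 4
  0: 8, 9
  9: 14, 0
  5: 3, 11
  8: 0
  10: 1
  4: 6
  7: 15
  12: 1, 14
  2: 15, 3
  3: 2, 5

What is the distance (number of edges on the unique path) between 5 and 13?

6

5–3–2–15–14–6–13: 6 edges.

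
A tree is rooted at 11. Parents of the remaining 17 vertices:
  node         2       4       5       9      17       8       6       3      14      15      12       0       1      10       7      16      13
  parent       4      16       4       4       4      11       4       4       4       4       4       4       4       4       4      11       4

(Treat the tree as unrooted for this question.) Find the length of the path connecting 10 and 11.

3

Walking from 10: 10 - 4 - 16 - 11. Length 3.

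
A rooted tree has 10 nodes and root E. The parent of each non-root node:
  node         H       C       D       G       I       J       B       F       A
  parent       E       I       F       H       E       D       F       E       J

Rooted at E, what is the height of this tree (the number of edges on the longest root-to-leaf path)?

4

A deepest node is A, reached by E–F–D–J–A.
That path has 4 edges, so the height is 4.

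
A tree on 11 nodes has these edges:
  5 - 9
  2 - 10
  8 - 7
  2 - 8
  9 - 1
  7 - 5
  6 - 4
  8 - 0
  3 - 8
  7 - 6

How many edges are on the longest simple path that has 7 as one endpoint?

Distances from 7 peak at 3, attained at 10 (1 also at distance 3).
7-8-2-10

3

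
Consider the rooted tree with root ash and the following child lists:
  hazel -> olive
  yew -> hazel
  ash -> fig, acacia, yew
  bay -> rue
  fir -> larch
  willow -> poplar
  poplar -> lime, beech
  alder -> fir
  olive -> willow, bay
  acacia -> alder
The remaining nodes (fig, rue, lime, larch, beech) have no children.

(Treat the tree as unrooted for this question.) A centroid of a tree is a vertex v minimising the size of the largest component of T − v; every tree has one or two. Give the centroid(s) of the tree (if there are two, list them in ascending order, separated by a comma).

Delete hazel: the remaining components have sizes 7, 7. Max 7 ≤ 7, so hazel is a centroid.
No neighbour of hazel does as well, so hazel is the unique centroid.

hazel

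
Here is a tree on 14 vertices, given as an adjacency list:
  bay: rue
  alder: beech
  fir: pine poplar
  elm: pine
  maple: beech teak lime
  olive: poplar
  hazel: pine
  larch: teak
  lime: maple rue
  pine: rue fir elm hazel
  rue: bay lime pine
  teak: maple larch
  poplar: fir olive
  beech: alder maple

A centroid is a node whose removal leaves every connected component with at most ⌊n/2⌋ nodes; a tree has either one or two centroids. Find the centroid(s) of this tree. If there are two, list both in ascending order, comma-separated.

Delete rue: the remaining components have sizes 6, 6, 1. Max 6 ≤ 7, so rue is a centroid.
Every other node leaves some component of size > 7, so the centroid is unique.

rue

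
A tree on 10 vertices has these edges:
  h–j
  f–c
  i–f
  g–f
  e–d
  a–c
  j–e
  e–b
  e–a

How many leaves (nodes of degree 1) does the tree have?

5

Degree-1 nodes: b, d, g, h, i — 5 of them.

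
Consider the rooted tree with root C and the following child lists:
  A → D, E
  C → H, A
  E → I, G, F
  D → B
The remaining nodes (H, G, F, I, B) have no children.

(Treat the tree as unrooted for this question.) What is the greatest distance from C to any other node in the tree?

The node farthest from C is I (F, G, B also at distance 3), via C – A – E – I — 3 edges.

3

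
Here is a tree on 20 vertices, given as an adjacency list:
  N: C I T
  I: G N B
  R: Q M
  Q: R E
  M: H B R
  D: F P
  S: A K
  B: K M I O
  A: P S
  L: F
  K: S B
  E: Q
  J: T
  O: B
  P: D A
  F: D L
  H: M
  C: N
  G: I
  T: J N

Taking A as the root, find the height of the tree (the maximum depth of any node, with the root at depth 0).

7

E sits deepest: A – S – K – B – M – R – Q – E — 7 edges from the root.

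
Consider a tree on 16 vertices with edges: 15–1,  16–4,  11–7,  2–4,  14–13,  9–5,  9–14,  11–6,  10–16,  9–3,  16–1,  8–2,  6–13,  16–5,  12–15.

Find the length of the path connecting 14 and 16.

Walking from 14: 14–9–5–16. Length 3.

3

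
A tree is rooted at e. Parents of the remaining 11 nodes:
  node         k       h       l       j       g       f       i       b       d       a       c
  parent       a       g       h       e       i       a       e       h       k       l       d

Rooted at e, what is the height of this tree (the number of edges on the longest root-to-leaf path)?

8

A deepest node is c, reached by e → i → g → h → l → a → k → d → c.
That path has 8 edges, so the height is 8.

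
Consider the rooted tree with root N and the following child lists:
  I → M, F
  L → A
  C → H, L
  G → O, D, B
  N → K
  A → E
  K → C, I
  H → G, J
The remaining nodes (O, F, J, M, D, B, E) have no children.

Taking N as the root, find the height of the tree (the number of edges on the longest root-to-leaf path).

5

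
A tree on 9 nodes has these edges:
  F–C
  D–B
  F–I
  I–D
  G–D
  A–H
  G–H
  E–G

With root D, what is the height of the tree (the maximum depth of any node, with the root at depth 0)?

3

A sits deepest: D → G → H → A — 3 edges from the root.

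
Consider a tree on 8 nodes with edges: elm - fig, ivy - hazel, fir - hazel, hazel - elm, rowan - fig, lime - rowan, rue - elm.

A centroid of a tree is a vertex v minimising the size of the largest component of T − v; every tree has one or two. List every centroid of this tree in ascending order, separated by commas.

elm

Removing elm splits the tree into components of sizes 3, 3, 1; the largest is 3 ≤ ⌊8/2⌋ = 4.
Every other node leaves some component of size > 4, so the centroid is unique.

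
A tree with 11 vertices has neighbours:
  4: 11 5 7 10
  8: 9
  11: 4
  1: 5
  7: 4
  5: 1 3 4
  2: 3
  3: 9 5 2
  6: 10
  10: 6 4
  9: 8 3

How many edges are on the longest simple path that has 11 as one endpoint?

5

The node farthest from 11 is 8, via 11 – 4 – 5 – 3 – 9 – 8 — 5 edges.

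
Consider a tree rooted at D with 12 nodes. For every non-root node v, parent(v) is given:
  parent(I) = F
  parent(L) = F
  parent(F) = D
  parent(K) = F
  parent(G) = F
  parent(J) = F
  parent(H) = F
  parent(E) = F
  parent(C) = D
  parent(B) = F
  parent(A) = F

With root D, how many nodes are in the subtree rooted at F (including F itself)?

F's subtree: {F, J, L, A, H, G, E, K, B, I}, size 10.

10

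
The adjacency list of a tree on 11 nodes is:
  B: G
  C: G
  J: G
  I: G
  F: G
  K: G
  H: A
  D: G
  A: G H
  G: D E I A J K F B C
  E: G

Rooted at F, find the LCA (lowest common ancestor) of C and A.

Path C→root: C G F; path A→root: A G F.
First common node: G.

G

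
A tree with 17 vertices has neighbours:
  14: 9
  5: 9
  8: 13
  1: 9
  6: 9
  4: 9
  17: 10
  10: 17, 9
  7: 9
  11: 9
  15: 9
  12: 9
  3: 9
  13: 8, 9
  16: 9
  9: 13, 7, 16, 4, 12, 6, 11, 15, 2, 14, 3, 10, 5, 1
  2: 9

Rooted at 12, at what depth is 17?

3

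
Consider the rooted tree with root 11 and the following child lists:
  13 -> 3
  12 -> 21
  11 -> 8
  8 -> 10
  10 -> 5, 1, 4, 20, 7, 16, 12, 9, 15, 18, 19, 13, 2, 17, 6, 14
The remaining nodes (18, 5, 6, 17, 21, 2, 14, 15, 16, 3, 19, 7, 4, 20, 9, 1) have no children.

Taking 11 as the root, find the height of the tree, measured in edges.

The longest root-to-leaf path is 11 → 8 → 10 → 13 → 3 (4 edges).

4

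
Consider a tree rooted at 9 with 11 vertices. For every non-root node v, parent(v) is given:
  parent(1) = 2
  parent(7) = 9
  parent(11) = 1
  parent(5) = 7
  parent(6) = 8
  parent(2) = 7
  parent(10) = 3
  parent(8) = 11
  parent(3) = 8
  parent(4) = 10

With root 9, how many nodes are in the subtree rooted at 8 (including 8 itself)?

5

8's subtree: {8, 3, 6, 10, 4}, size 5.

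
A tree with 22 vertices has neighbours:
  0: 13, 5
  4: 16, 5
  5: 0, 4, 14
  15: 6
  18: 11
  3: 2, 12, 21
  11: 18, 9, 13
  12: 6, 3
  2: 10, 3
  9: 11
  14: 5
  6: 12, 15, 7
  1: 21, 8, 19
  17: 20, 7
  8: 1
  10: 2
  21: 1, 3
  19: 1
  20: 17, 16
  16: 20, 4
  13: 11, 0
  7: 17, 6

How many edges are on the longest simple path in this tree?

BFS from 8 reaches 18 last, at distance 15; BFS from 18 confirms no node is farther.
Path: 8 – 1 – 21 – 3 – 12 – 6 – 7 – 17 – 20 – 16 – 4 – 5 – 0 – 13 – 11 – 18.

15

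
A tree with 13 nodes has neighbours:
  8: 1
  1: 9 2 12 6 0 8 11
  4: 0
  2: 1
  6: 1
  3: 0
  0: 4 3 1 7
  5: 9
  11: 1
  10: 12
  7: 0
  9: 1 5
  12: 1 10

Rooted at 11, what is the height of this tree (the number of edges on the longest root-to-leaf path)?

A deepest node is 7, reached by 11 – 1 – 0 – 7.
That path has 3 edges, so the height is 3.

3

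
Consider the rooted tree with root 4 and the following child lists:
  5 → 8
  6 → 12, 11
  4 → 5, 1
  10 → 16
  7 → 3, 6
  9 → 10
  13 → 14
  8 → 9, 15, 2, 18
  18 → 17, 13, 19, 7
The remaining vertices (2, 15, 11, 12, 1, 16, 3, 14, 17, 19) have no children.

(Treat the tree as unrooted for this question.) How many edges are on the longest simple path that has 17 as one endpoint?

A farthest node from 17 is 16 (1 also at distance 5).
The path 17-18-8-9-10-16 has 5 edges.

5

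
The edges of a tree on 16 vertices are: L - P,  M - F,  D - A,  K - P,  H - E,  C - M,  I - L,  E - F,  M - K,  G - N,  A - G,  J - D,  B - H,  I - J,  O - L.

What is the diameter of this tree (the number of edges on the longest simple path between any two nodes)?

13

BFS from N reaches B last, at distance 13; BFS from B confirms no node is farther.
Path: N – G – A – D – J – I – L – P – K – M – F – E – H – B.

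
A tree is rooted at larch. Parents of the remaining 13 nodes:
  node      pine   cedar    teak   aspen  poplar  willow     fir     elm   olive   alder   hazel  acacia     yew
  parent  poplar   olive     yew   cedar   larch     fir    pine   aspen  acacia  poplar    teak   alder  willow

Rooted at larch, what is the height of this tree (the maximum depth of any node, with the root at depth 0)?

7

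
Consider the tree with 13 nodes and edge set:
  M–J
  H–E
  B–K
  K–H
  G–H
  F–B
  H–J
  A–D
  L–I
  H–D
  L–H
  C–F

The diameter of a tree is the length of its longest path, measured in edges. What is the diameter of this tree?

BFS from I reaches C last, at distance 6; BFS from C confirms no node is farther.
Path: I - L - H - K - B - F - C.

6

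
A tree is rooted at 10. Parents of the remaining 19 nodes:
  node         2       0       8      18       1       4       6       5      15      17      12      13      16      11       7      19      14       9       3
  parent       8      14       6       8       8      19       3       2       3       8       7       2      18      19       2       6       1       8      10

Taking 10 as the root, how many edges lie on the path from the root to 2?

10 → 3 → 6 → 8 → 2 — 4 edges.

4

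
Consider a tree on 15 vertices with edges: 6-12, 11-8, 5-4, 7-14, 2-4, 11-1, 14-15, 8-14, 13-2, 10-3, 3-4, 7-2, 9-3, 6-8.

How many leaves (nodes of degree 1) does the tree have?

Exactly 7 nodes have a single neighbour: 1, 5, 9, 10, 12, 13, 15.

7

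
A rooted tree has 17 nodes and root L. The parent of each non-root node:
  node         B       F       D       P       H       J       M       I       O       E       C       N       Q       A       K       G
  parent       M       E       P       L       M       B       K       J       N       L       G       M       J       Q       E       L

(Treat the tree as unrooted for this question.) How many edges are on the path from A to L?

7

The path is A - Q - J - B - M - K - E - L, which has 7 edges.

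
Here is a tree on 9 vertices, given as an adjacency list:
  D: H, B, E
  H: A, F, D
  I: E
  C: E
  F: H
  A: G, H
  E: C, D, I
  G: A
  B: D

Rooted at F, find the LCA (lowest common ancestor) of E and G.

H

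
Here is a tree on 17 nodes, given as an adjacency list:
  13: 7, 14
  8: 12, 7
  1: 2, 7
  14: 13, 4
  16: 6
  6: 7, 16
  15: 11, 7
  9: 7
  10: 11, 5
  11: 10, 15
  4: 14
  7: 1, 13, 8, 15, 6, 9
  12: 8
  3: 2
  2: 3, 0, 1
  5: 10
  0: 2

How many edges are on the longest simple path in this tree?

7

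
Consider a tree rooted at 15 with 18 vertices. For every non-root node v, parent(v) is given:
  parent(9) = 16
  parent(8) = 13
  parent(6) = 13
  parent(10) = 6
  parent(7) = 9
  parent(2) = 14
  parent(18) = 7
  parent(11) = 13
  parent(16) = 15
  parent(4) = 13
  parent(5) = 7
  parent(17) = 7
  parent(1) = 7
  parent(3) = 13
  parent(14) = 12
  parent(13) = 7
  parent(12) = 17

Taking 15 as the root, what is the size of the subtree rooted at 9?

9's subtree: {9, 7, 13, 18, 1, 17, 5, 4, 8, 11, 6, 3, 12, 10, 14, 2}, size 16.

16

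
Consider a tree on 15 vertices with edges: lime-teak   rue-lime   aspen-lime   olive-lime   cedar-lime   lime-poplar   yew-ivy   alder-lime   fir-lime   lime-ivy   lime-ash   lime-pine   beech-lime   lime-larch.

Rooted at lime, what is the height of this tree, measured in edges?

2

A deepest node is yew, reached by lime → ivy → yew.
That path has 2 edges, so the height is 2.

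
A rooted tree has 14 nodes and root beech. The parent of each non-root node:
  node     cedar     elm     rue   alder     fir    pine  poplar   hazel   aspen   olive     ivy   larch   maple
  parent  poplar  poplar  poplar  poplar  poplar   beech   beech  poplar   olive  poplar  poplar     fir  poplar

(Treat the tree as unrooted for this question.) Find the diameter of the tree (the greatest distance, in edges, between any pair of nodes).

4

BFS from larch reaches pine last, at distance 4; BFS from pine confirms no node is farther.
Path: larch-fir-poplar-beech-pine.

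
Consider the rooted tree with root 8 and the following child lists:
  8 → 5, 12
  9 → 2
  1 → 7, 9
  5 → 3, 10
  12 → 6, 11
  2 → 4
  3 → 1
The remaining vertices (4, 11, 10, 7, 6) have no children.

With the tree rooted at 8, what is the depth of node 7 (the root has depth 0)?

4

Path from 8 to 7: 8–5–3–1–7, which has 4 edges.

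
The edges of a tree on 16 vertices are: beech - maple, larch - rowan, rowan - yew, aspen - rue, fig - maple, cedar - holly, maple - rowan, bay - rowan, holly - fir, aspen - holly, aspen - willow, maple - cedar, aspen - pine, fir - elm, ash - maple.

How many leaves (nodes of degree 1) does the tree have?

Exactly 10 nodes have a single neighbour: ash, bay, beech, elm, fig, larch, pine, rue, willow, yew.

10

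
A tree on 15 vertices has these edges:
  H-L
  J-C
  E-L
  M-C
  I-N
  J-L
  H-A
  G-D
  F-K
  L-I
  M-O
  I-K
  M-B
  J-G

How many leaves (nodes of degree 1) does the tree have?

7

The leaves are A, B, D, E, F, N, O.
That is 7 leaves.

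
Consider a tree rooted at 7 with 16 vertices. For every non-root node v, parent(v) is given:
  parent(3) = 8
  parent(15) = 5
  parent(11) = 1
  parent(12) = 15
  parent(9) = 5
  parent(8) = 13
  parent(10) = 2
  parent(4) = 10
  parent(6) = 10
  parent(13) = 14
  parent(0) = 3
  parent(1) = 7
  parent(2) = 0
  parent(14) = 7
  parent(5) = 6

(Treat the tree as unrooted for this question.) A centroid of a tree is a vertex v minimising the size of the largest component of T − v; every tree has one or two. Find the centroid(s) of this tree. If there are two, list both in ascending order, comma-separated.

0, 2

Removing 0 splits the tree into components of sizes 8, 7; the largest is 8 ≤ ⌊16/2⌋ = 8.
Its neighbour 2 also leaves a largest component of size 8, so both are centroids.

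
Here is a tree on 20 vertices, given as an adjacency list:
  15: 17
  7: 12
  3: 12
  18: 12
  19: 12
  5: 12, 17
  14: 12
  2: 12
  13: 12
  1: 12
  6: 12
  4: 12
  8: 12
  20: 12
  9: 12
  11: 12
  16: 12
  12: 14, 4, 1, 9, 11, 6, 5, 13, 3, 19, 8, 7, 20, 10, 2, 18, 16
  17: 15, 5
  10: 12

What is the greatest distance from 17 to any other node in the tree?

A farthest node from 17 is 19 (10, 13, 2, 7, 20, 4, 11, 6, 1, 8, 14, 9, 3, 18, 16 also at distance 3).
The path 17–5–12–19 has 3 edges.

3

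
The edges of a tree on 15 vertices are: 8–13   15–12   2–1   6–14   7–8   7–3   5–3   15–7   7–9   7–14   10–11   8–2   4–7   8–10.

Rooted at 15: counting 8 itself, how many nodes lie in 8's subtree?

Descendants of 8 (including itself): 8, 13, 10, 2, 11, 1. That's 6.

6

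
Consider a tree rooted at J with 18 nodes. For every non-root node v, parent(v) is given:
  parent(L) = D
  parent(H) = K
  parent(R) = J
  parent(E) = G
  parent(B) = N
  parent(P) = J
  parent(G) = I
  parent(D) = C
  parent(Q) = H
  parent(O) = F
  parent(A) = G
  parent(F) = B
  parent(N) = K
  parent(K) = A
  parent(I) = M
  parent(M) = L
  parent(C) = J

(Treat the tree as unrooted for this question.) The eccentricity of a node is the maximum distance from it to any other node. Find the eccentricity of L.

9

A farthest node from L is O.
The path L–M–I–G–A–K–N–B–F–O has 9 edges.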